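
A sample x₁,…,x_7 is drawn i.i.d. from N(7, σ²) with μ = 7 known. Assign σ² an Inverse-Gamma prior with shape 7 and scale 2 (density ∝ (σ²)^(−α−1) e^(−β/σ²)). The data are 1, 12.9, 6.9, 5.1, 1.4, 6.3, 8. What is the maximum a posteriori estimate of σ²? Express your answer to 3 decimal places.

Sum of squared deviations about the known mean: SS = (1−7)² + (12.9−7)² + (6.9−7)² + (5.1−7)² + (1.4−7)² + (6.3−7)² + (8−7)² = 107.28.
The Normal likelihood contributes (σ²)^(−n/2) exp(−SS/(2σ²)), so the posterior is Inverse-Gamma(α + n/2, β + SS/2) = Inverse-Gamma(10.5, 55.64).
The mode of Inverse-Gamma(a, b) is b/(a+1) = 55.64/11.5 ≈ 4.838.

σ̂²_MAP = 4.838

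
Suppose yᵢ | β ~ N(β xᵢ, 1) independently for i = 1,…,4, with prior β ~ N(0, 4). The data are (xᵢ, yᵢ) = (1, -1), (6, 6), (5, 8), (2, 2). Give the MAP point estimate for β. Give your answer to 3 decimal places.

log p(β | y) = −Σ(yᵢ − βxᵢ)²/(2·1) − β²/(2·4) + const.
Setting the derivative to zero: Σxᵢ(yᵢ − βxᵢ)/1 − β/4 = 0, so β = Σxᵢyᵢ / (Σxᵢ² + σ²/τ²).
Σxᵢyᵢ = 1·(-1) + 6·6 + 5·8 + 2·2 = 79; Σxᵢ² = 66; σ²/τ² = 0.25.
β̂_MAP = 79 / (66 + 0.25) = 79/66.25 ≈ 1.192.

β̂_MAP = 1.192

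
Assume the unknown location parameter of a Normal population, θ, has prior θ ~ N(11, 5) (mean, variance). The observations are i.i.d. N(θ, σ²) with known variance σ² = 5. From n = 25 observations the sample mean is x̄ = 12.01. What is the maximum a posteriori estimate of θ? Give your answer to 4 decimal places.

θ̂_MAP = 11.9712

n = 25, x̄ = 12.01.
For a Normal prior and Normal likelihood with known variance, the posterior is Normal; its mode equals its mean, the precision-weighted average.
Prior precision 1/σ₀² = 1/5 = 0.2; data precision n/σ² = 25/5 = 5.
θ̂ = (0.2·11 + 5·12.01) / (0.2 + 5) = 62.25/5.2 = 1245/104 ≈ 11.9712.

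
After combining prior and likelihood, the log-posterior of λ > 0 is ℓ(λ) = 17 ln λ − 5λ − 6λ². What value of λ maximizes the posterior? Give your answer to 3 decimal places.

λ̂_MAP = 1.000

ℓ'(λ) = 17/λ − 5 − 12λ. Setting this to zero and multiplying by λ: 12λ² + 5λ − 17 = 0.
λ = (−5 + √(5² + 4·12·17)) / (2·12) = (−5 + √841) / 24 = (−5 + 29)/24 = 1.
ℓ''(λ) = −17/λ² − 12 < 0, confirming a maximum.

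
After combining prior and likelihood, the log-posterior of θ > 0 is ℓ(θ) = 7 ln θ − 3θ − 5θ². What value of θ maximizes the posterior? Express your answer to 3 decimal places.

θ̂_MAP = 0.700

ℓ'(θ) = 7/θ − 3 − 10θ. Setting this to zero and multiplying by θ: 10θ² + 3θ − 7 = 0.
θ = (−3 + √(3² + 4·10·7)) / (2·10) = (−3 + √289) / 20 = (−3 + 17)/20 = 7/10.
ℓ''(θ) = −7/θ² − 10 < 0, confirming a maximum.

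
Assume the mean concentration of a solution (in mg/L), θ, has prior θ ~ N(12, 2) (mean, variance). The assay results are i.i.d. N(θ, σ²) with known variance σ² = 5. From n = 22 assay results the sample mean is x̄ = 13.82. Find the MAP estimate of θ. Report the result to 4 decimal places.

n = 22, x̄ = 13.82.
For a Normal prior and Normal likelihood with known variance, the posterior is Normal; its mode equals its mean, the precision-weighted average.
Prior precision 1/σ₀² = 1/2 = 0.5; data precision n/σ² = 22/5 = 4.4.
θ̂ = (0.5·12 + 4.4·13.82) / (0.5 + 4.4) = 66.808/4.9 = 2386/175 ≈ 13.6343.

θ̂_MAP = 13.6343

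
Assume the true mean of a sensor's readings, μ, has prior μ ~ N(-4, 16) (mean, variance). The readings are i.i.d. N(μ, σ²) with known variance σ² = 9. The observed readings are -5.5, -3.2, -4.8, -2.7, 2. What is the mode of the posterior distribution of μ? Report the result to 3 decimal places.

μ̂_MAP = -2.957

n = 5; x̄ = ((-5.5) + (-3.2) + (-4.8) + (-2.7) + 2)/5 = -14.2/5 = -2.84.
For a Normal prior and Normal likelihood with known variance, the posterior is Normal; its mode equals its mean, the precision-weighted average.
Prior precision 1/σ₀² = 1/16 = 0.0625; data precision n/σ² = 5/9.
μ̂ = (0.0625·(-4) + (5/9)·(-2.84)) / (0.0625 + 5/9) = (-329/180)/(89/144) = -1316/445 ≈ -2.957.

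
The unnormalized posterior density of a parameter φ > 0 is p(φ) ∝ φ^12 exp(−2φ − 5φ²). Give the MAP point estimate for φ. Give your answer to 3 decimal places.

φ̂_MAP = 1.000

ℓ'(φ) = 12/φ − 2 − 10φ. Setting this to zero and multiplying by φ: 10φ² + 2φ − 12 = 0.
φ = (−2 + √(2² + 4·10·12)) / (2·10) = (−2 + √484) / 20 = (−2 + 22)/20 = 1.
ℓ''(φ) = −12/φ² − 10 < 0, confirming a maximum.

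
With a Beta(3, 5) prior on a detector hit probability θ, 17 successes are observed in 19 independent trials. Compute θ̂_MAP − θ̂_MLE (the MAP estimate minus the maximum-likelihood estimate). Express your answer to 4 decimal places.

Posterior is Beta(20, 7); MAP = (20−1)/(27−2) = 19/25 ≈ 0.76000.
MLE ignores the prior: θ̂_MLE = k/n = 17/19 ≈ 0.89474.
Difference = 19/25 − 17/19 = -64/475 ≈ -0.1347.

MAP − MLE = -0.1347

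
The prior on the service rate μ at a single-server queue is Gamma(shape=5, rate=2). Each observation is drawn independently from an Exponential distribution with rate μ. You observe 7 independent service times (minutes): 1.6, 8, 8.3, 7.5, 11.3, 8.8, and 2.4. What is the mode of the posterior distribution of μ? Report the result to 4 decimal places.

The Exponential(rate=μ) likelihood is ∝ μ^n e^(−μΣtᵢ). Here n = 7 and Σtᵢ = 1.6 + 8 + 8.3 + 7.5 + 11.3 + 8.8 + 2.4 = 47.9.
Posterior ∝ μ^4e^(−2μ) · μ^7e^(−47.9μ) = μ^11e^(−49.9μ), i.e. Gamma(12, 49.9).
Mode = (a−1)/b = 11/49.9 ≈ 0.2204.

μ̂_MAP = 0.2204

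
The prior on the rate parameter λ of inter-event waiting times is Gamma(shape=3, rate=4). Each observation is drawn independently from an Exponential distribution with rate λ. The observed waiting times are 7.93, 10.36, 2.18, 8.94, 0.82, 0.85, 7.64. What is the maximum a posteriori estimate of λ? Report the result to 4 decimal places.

λ̂_MAP = 0.2107

The Exponential(rate=λ) likelihood is ∝ λ^n e^(−λΣtᵢ). Here n = 7 and Σtᵢ = 7.93 + 10.36 + 2.18 + 8.94 + 0.82 + 0.85 + 7.64 = 38.72.
Posterior ∝ λ^2e^(−4λ) · λ^7e^(−38.72λ) = λ^9e^(−42.72λ), i.e. Gamma(10, 42.72).
Mode = (a−1)/b = 9/42.72 ≈ 0.2107.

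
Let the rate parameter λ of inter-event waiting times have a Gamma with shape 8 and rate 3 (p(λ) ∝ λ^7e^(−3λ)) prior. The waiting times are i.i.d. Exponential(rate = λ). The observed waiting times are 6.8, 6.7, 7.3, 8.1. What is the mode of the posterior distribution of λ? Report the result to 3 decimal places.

λ̂_MAP = 0.345

The Exponential(rate=λ) likelihood is ∝ λ^n e^(−λΣtᵢ). Here n = 4 and Σtᵢ = 6.8 + 6.7 + 7.3 + 8.1 = 28.9.
Posterior ∝ λ^7e^(−3λ) · λ^4e^(−28.9λ) = λ^11e^(−31.9λ), i.e. Gamma(12, 31.9).
Mode = (a−1)/b = 11/31.9 ≈ 0.345.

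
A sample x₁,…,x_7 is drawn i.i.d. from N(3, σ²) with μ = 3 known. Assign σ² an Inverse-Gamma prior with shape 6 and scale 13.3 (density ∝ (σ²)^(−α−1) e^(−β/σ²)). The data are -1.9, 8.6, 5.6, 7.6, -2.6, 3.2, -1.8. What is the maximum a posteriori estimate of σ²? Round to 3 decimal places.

σ̂²_MAP = 7.825

Sum of squared deviations about the known mean: SS = (-1.9−3)² + (8.6−3)² + (5.6−3)² + (7.6−3)² + (-2.6−3)² + (3.2−3)² + (-1.8−3)² = 137.73.
The Normal likelihood contributes (σ²)^(−n/2) exp(−SS/(2σ²)), so the posterior is Inverse-Gamma(α + n/2, β + SS/2) = Inverse-Gamma(9.5, 82.165).
The mode of Inverse-Gamma(a, b) is b/(a+1) = 82.165/10.5 ≈ 7.825.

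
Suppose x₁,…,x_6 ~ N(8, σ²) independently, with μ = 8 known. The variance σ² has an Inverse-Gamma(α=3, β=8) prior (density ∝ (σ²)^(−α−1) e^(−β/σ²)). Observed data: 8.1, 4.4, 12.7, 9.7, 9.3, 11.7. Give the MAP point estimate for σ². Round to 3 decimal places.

Sum of squared deviations about the known mean: SS = (8.1−8)² + (4.4−8)² + (12.7−8)² + (9.7−8)² + (9.3−8)² + (11.7−8)² = 53.33.
The Normal likelihood contributes (σ²)^(−n/2) exp(−SS/(2σ²)), so the posterior is Inverse-Gamma(α + n/2, β + SS/2) = Inverse-Gamma(6, 34.665).
The mode of Inverse-Gamma(a, b) is b/(a+1) = 34.665/7 ≈ 4.952.

σ̂²_MAP = 4.952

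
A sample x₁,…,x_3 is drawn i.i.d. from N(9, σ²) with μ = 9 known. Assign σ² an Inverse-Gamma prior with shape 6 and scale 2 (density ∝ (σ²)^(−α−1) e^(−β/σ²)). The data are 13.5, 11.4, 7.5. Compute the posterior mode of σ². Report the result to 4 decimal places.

σ̂²_MAP = 1.8976

Sum of squared deviations about the known mean: SS = (13.5−9)² + (11.4−9)² + (7.5−9)² = 28.26.
The Normal likelihood contributes (σ²)^(−n/2) exp(−SS/(2σ²)), so the posterior is Inverse-Gamma(α + n/2, β + SS/2) = Inverse-Gamma(7.5, 16.13).
The mode of Inverse-Gamma(a, b) is b/(a+1) = 16.13/8.5 ≈ 1.8976.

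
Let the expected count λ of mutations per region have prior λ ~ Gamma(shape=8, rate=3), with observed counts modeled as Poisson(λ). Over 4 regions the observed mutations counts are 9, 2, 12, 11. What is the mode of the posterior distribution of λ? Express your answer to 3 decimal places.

Σxᵢ = 9+2+12+11 = 34, with n = 4.
Posterior ∝ λ^7e^(−3λ) · λ^34e^(−4λ) = λ^41e^(−7λ), i.e. Gamma(shape=42, rate=7).
The mode of a Gamma(a, b) with a ≥ 1 (shape–rate) is (a−1)/b = 41/7 ≈ 5.857.

λ̂_MAP = 5.857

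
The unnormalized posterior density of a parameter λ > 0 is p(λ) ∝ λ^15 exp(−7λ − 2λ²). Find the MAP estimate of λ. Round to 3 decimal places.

λ̂_MAP = 1.250

ℓ'(λ) = 15/λ − 7 − 4λ. Setting this to zero and multiplying by λ: 4λ² + 7λ − 15 = 0.
λ = (−7 + √(7² + 4·4·15)) / (2·4) = (−7 + √289) / 8 = (−7 + 17)/8 = 5/4.
ℓ''(λ) = −15/λ² − 4 < 0, confirming a maximum.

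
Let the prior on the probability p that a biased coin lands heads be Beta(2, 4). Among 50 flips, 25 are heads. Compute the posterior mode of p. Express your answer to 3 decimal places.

Prior: Beta(2, 4).
Data: 25 successes in 50 trials. The binomial likelihood contributes p^25(1−p)^25, so the posterior is Beta(2+25, 4+25) = Beta(27, 29).
For Beta(a, b) with a, b > 1 the mode is (a−1)/(a+b−2) = 26/54 ≈ 0.481.

p̂_MAP = 0.481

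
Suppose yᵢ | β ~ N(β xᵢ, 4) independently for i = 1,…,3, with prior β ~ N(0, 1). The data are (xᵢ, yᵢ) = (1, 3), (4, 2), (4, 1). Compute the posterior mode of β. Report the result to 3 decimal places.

β̂_MAP = 0.405

log p(β | y) = −Σ(yᵢ − βxᵢ)²/(2·4) − β²/(2·1) + const.
Setting the derivative to zero: Σxᵢ(yᵢ − βxᵢ)/4 − β/1 = 0, so β = Σxᵢyᵢ / (Σxᵢ² + σ²/τ²).
Σxᵢyᵢ = 1·3 + 4·2 + 4·1 = 15; Σxᵢ² = 33; σ²/τ² = 4.
β̂_MAP = 15 / (33 + 4) = 15/37 ≈ 0.405.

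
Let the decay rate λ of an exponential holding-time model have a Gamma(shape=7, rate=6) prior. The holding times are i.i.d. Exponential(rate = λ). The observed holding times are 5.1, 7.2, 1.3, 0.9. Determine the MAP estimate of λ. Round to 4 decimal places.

The Exponential(rate=λ) likelihood is ∝ λ^n e^(−λΣtᵢ). Here n = 4 and Σtᵢ = 5.1 + 7.2 + 1.3 + 0.9 = 14.5.
Posterior ∝ λ^6e^(−6λ) · λ^4e^(−14.5λ) = λ^10e^(−20.5λ), i.e. Gamma(11, 20.5).
Mode = (a−1)/b = 10/20.5 ≈ 0.4878.

λ̂_MAP = 0.4878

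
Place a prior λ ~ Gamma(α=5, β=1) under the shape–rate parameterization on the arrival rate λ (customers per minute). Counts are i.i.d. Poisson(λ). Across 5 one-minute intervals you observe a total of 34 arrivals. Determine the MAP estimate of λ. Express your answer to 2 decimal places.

λ̂_MAP = 6.33

Σxᵢ = 34, n = 5.
Posterior ∝ λ^4e^(−1λ) · λ^34e^(−5λ) = λ^38e^(−6λ), i.e. Gamma(shape=39, rate=6).
The mode of a Gamma(a, b) with a ≥ 1 (shape–rate) is (a−1)/b = 38/6 ≈ 6.33.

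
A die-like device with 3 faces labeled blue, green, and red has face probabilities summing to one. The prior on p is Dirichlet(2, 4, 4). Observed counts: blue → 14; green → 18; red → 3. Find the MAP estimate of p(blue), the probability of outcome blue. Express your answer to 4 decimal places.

MAP estimate of p(blue) = 0.3571

The posterior is Dirichlet(αᵢ + nᵢ) = Dirichlet(16, 22, 7).
For a Dirichlet(a₁,…,a_K) with all aᵢ > 1, the mode has j-th component (aⱼ − 1)/(Σaᵢ − K).
Here Σaᵢ = 45 and K = 3, so p(blue) = (16 − 1)/(45 − 3) = 15/42 ≈ 0.3571.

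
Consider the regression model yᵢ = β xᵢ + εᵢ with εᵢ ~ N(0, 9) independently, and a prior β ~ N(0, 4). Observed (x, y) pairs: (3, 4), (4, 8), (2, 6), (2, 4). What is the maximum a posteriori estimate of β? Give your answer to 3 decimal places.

β̂_MAP = 1.816

log p(β | y) = −Σ(yᵢ − βxᵢ)²/(2·9) − β²/(2·4) + const.
Setting the derivative to zero: Σxᵢ(yᵢ − βxᵢ)/9 − β/4 = 0, so β = Σxᵢyᵢ / (Σxᵢ² + σ²/τ²).
Σxᵢyᵢ = 3·4 + 4·8 + 2·6 + 2·4 = 64; Σxᵢ² = 33; σ²/τ² = 2.25.
β̂_MAP = 64 / (33 + 2.25) = 64/35.25 ≈ 1.816.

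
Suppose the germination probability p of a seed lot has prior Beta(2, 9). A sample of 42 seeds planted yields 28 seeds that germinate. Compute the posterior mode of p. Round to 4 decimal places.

p̂_MAP = 0.5686

Prior: Beta(2, 9).
Data: 28 successes in 42 trials. The binomial likelihood contributes p^28(1−p)^14, so the posterior is Beta(2+28, 9+14) = Beta(30, 23).
For Beta(a, b) with a, b > 1 the mode is (a−1)/(a+b−2) = 29/51 ≈ 0.5686.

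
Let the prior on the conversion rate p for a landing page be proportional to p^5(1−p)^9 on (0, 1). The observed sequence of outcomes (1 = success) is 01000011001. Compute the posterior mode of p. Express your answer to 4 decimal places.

p̂_MAP = 0.3600

The prior density ∝ p^5(1−p)^9 is the kernel of Beta(6, 10).
Data: 4 successes in 11 trials (from the sequence). The binomial likelihood contributes p^4(1−p)^7, so the posterior is Beta(6+4, 10+7) = Beta(10, 17).
For Beta(a, b) with a, b > 1 the mode is (a−1)/(a+b−2) = 9/25 ≈ 0.3600.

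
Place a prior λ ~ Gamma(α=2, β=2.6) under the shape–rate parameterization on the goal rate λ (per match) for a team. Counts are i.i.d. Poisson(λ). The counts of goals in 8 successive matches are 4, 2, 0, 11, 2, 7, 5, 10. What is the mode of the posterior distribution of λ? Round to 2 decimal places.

λ̂_MAP = 3.96

Σxᵢ = 4+2+0+11+2+7+5+10 = 41, with n = 8.
Posterior ∝ λe^(−2.6λ) · λ^41e^(−8λ) = λ^42e^(−10.6λ), i.e. Gamma(shape=43, rate=10.6).
The mode of a Gamma(a, b) with a ≥ 1 (shape–rate) is (a−1)/b = 42/10.6 ≈ 3.96.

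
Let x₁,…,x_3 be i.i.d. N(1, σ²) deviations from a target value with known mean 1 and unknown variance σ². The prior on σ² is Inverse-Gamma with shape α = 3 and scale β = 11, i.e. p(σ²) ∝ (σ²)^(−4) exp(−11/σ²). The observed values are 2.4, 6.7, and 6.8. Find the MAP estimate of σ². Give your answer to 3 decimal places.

σ̂²_MAP = 8.190

Sum of squared deviations about the known mean: SS = (2.4−1)² + (6.7−1)² + (6.8−1)² = 68.09.
The Normal likelihood contributes (σ²)^(−n/2) exp(−SS/(2σ²)), so the posterior is Inverse-Gamma(α + n/2, β + SS/2) = Inverse-Gamma(4.5, 45.045).
The mode of Inverse-Gamma(a, b) is b/(a+1) = 45.045/5.5 ≈ 8.190.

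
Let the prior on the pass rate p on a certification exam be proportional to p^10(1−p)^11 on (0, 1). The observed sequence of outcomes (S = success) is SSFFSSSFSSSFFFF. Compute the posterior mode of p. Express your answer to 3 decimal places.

The prior density ∝ p^10(1−p)^11 is the kernel of Beta(11, 12).
Data: 8 successes in 15 trials (from the sequence). The binomial likelihood contributes p^8(1−p)^7, so the posterior is Beta(11+8, 12+7) = Beta(19, 19).
For Beta(a, b) with a, b > 1 the mode is (a−1)/(a+b−2) = 18/36 ≈ 0.500.

p̂_MAP = 0.500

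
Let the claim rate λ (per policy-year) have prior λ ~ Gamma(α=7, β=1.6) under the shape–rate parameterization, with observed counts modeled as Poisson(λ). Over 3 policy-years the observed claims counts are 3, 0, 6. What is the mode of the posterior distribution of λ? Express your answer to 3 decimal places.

λ̂_MAP = 3.261

Σxᵢ = 3+0+6 = 9, with n = 3.
Posterior ∝ λ^6e^(−1.6λ) · λ^9e^(−3λ) = λ^15e^(−4.6λ), i.e. Gamma(shape=16, rate=4.6).
The mode of a Gamma(a, b) with a ≥ 1 (shape–rate) is (a−1)/b = 15/4.6 ≈ 3.261.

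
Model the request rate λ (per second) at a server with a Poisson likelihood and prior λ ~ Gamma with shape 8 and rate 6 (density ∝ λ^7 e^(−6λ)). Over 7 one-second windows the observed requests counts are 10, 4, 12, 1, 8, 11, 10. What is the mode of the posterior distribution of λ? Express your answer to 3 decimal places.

Σxᵢ = 10+4+12+1+8+11+10 = 56, with n = 7.
Posterior ∝ λ^7e^(−6λ) · λ^56e^(−7λ) = λ^63e^(−13λ), i.e. Gamma(shape=64, rate=13).
The mode of a Gamma(a, b) with a ≥ 1 (shape–rate) is (a−1)/b = 63/13 ≈ 4.846.

λ̂_MAP = 4.846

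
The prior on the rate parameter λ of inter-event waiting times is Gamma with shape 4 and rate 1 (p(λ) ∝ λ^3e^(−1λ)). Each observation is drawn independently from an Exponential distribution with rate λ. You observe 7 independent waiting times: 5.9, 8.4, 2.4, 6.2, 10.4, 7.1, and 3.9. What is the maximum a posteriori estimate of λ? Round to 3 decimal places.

λ̂_MAP = 0.221

The Exponential(rate=λ) likelihood is ∝ λ^n e^(−λΣtᵢ). Here n = 7 and Σtᵢ = 5.9 + 8.4 + 2.4 + 6.2 + 10.4 + 7.1 + 3.9 = 44.3.
Posterior ∝ λ^3e^(−1λ) · λ^7e^(−44.3λ) = λ^10e^(−45.3λ), i.e. Gamma(11, 45.3).
Mode = (a−1)/b = 10/45.3 ≈ 0.221.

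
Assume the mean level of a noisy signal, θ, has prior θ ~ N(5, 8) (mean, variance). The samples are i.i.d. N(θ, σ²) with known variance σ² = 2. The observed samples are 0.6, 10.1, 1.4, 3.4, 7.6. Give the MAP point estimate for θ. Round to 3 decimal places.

θ̂_MAP = 4.638

n = 5; x̄ = (0.6 + 10.1 + 1.4 + 3.4 + 7.6)/5 = 23.1/5 = 4.62.
For a Normal prior and Normal likelihood with known variance, the posterior is Normal; its mode equals its mean, the precision-weighted average.
Prior precision 1/σ₀² = 1/8 = 0.125; data precision n/σ² = 5/2 = 2.5.
θ̂ = (0.125·5 + 2.5·4.62) / (0.125 + 2.5) = 12.175/2.625 = 487/105 ≈ 4.638.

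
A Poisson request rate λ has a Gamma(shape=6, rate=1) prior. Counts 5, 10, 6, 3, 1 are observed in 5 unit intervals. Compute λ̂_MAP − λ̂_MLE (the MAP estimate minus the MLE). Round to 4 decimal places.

Σxᵢ = 25. Posterior is Gamma(31, 6); MAP = (31−1)/6 = 30/6 ≈ 5.00000.
MLE = x̄ = 25/5 ≈ 5.00000.
Difference = 30/6 − 25/5 = 0 ≈ 0.0000.

MAP − MLE = 0.0000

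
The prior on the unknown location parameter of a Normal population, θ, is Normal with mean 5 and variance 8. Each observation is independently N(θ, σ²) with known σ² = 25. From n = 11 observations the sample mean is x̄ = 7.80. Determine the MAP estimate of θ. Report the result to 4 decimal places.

θ̂_MAP = 7.1805

n = 11, x̄ = 7.80.
For a Normal prior and Normal likelihood with known variance, the posterior is Normal; its mode equals its mean, the precision-weighted average.
Prior precision 1/σ₀² = 1/8 = 0.125; data precision n/σ² = 11/25 = 0.44.
θ̂ = (0.125·5 + 0.44·7.8) / (0.125 + 0.44) = 4.057/0.565 = 4057/565 ≈ 7.1805.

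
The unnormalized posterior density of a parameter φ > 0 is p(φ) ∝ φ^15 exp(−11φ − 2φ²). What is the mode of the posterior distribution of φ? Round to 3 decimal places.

φ̂_MAP = 1.000

ℓ'(φ) = 15/φ − 11 − 4φ. Setting this to zero and multiplying by φ: 4φ² + 11φ − 15 = 0.
φ = (−11 + √(11² + 4·4·15)) / (2·4) = (−11 + √361) / 8 = (−11 + 19)/8 = 1.
ℓ''(φ) = −15/φ² − 4 < 0, confirming a maximum.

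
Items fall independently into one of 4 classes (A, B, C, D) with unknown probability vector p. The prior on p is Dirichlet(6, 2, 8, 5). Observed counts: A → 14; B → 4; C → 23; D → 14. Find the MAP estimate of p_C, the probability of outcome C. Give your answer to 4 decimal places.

The posterior is Dirichlet(αᵢ + nᵢ) = Dirichlet(20, 6, 31, 19).
For a Dirichlet(a₁,…,a_K) with all aᵢ > 1, the mode has j-th component (aⱼ − 1)/(Σaᵢ − K).
Here Σaᵢ = 76 and K = 4, so p_C = (31 − 1)/(76 − 4) = 30/72 ≈ 0.4167.

MAP estimate of p_C = 0.4167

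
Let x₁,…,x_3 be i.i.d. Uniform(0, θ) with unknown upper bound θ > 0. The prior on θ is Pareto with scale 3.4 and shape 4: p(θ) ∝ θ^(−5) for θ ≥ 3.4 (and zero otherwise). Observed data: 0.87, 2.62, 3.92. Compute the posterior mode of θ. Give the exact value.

The Uniform(0, θ) likelihood is θ^(−n) for θ ≥ max(xᵢ), zero otherwise. Here max(xᵢ) = 3.92.
Posterior ∝ θ^(−5) · θ^(−3) = θ^(−8) on θ ≥ max(3.4, 3.92) = 3.92.
This density is strictly decreasing in θ, so the posterior mode lies at the lower boundary of the support.

θ̂_MAP = 3.92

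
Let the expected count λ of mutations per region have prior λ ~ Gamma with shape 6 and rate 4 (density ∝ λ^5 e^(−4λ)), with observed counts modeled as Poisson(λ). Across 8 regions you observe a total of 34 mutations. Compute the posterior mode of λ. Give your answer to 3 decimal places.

Σxᵢ = 34, n = 8.
Posterior ∝ λ^5e^(−4λ) · λ^34e^(−8λ) = λ^39e^(−12λ), i.e. Gamma(shape=40, rate=12).
The mode of a Gamma(a, b) with a ≥ 1 (shape–rate) is (a−1)/b = 39/12 ≈ 3.250.

λ̂_MAP = 3.250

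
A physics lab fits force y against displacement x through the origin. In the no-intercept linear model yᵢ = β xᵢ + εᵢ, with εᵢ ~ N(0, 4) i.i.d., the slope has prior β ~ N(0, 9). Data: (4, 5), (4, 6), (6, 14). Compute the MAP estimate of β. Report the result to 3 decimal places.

β̂_MAP = 1.870

log p(β | y) = −Σ(yᵢ − βxᵢ)²/(2·4) − β²/(2·9) + const.
Setting the derivative to zero: Σxᵢ(yᵢ − βxᵢ)/4 − β/9 = 0, so β = Σxᵢyᵢ / (Σxᵢ² + σ²/τ²).
Σxᵢyᵢ = 4·5 + 4·6 + 6·14 = 128; Σxᵢ² = 68; σ²/τ² = 4/9.
β̂_MAP = 128 / (68 + 4/9) = 128/(616/9) = 144/77 ≈ 1.870.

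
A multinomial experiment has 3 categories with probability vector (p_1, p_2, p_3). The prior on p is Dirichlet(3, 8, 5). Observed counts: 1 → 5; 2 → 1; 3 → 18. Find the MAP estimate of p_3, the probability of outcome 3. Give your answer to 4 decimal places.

MAP estimate: 0.5946

The posterior is Dirichlet(αᵢ + nᵢ) = Dirichlet(8, 9, 23).
For a Dirichlet(a₁,…,a_K) with all aᵢ > 1, the mode has j-th component (aⱼ − 1)/(Σaᵢ − K).
Here Σaᵢ = 40 and K = 3, so p_3 = (23 − 1)/(40 − 3) = 22/37 ≈ 0.5946.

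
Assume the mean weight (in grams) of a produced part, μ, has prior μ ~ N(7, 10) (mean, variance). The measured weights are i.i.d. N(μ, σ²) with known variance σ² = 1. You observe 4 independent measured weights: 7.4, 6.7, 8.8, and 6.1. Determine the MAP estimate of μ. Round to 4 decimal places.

n = 4; x̄ = (7.4 + 6.7 + 8.8 + 6.1)/4 = 29/4 = 7.25.
For a Normal prior and Normal likelihood with known variance, the posterior is Normal; its mode equals its mean, the precision-weighted average.
Prior precision 1/σ₀² = 1/10 = 0.1; data precision n/σ² = 4/1 = 4.
μ̂ = (0.1·7 + 4·7.25) / (0.1 + 4) = 29.7/4.1 = 297/41 ≈ 7.2439.

μ̂_MAP = 7.2439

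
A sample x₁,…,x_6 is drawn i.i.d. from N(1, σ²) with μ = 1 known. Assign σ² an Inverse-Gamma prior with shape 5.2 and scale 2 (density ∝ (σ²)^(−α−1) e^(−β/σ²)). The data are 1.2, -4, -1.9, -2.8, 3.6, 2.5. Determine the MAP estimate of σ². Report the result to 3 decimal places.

Sum of squared deviations about the known mean: SS = (1.2−1)² + (-4−1)² + (-1.9−1)² + (-2.8−1)² + (3.6−1)² + (2.5−1)² = 56.9.
The Normal likelihood contributes (σ²)^(−n/2) exp(−SS/(2σ²)), so the posterior is Inverse-Gamma(α + n/2, β + SS/2) = Inverse-Gamma(8.2, 30.45).
The mode of Inverse-Gamma(a, b) is b/(a+1) = 30.45/9.2 ≈ 3.310.

σ̂²_MAP = 3.310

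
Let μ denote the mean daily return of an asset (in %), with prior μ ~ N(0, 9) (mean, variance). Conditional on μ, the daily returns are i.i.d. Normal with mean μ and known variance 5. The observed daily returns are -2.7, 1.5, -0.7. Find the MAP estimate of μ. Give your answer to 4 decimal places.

n = 3; x̄ = ((-2.7) + 1.5 + (-0.7))/3 = -1.9/3 = -19/30 ≈ -0.6333.
For a Normal prior and Normal likelihood with known variance, the posterior is Normal; its mode equals its mean, the precision-weighted average.
Prior precision 1/σ₀² = 1/9; data precision n/σ² = 3/5 = 0.6.
μ̂ = ((1/9)·0 + 0.6·(-19/30)) / (1/9 + 0.6) = (-0.38)/(32/45) = -0.534375 ≈ -0.5344.

μ̂_MAP = -0.5344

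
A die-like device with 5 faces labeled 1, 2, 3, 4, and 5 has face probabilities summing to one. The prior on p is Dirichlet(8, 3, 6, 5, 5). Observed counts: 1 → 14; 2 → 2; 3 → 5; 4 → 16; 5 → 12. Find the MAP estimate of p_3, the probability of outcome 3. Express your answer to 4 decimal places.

MAP estimate: 0.1408

The posterior is Dirichlet(αᵢ + nᵢ) = Dirichlet(22, 5, 11, 21, 17).
For a Dirichlet(a₁,…,a_K) with all aᵢ > 1, the mode has j-th component (aⱼ − 1)/(Σaᵢ − K).
Here Σaᵢ = 76 and K = 5, so p_3 = (11 − 1)/(76 − 5) = 10/71 ≈ 0.1408.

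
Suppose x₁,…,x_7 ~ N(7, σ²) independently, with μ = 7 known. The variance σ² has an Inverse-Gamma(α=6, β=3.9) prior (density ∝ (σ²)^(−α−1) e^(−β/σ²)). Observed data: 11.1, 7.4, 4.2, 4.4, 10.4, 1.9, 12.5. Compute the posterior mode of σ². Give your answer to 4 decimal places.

Sum of squared deviations about the known mean: SS = (11.1−7)² + (7.4−7)² + (4.2−7)² + (4.4−7)² + (10.4−7)² + (1.9−7)² + (12.5−7)² = 99.39.
The Normal likelihood contributes (σ²)^(−n/2) exp(−SS/(2σ²)), so the posterior is Inverse-Gamma(α + n/2, β + SS/2) = Inverse-Gamma(9.5, 53.595).
The mode of Inverse-Gamma(a, b) is b/(a+1) = 53.595/10.5 ≈ 5.1043.

σ̂²_MAP = 5.1043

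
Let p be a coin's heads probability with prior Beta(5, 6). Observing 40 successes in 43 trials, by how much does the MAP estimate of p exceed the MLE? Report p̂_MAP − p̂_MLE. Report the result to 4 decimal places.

MAP − MLE = -0.0841

Posterior is Beta(45, 9); MAP = (45−1)/(54−2) = 44/52 ≈ 0.84615.
MLE ignores the prior: p̂_MLE = k/n = 40/43 ≈ 0.93023.
Difference = 44/52 − 40/43 = -47/559 ≈ -0.0841.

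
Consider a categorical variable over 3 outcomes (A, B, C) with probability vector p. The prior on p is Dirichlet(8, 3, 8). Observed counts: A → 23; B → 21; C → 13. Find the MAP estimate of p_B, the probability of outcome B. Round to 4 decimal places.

MAP estimate of p_B = 0.3151

The posterior is Dirichlet(αᵢ + nᵢ) = Dirichlet(31, 24, 21).
For a Dirichlet(a₁,…,a_K) with all aᵢ > 1, the mode has j-th component (aⱼ − 1)/(Σaᵢ − K).
Here Σaᵢ = 76 and K = 3, so p_B = (24 − 1)/(76 − 3) = 23/73 ≈ 0.3151.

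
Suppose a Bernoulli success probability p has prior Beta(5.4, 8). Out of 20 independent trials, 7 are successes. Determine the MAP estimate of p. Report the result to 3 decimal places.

p̂_MAP = 0.363

Prior: Beta(5.4, 8).
Data: 7 successes in 20 trials. The binomial likelihood contributes p^7(1−p)^13, so the posterior is Beta(5.4+7, 8+13) = Beta(12.4, 21).
For Beta(a, b) with a, b > 1 the mode is (a−1)/(a+b−2) = 11.4/31.4 ≈ 0.363.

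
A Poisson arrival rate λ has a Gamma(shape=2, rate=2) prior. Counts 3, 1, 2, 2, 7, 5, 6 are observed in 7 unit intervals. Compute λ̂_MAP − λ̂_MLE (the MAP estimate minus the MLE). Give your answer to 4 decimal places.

Σxᵢ = 26. Posterior is Gamma(28, 9); MAP = (28−1)/9 = 27/9 ≈ 3.00000.
MLE = x̄ = 26/7 ≈ 3.71429.
Difference = 27/9 − 26/7 = -5/7 ≈ -0.7143.

MAP − MLE = -0.7143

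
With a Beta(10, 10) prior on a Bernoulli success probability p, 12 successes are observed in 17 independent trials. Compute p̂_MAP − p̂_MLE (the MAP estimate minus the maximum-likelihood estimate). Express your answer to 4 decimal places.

Posterior is Beta(22, 15); MAP = (22−1)/(37−2) = 21/35 ≈ 0.60000.
MLE ignores the prior: p̂_MLE = k/n = 12/17 ≈ 0.70588.
Difference = 21/35 − 12/17 = -9/85 ≈ -0.1059.

MAP − MLE = -0.1059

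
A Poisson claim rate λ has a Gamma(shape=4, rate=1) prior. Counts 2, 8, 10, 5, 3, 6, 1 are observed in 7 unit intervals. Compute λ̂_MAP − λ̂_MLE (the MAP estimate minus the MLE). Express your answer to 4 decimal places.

MAP − MLE = -0.2500

Σxᵢ = 35. Posterior is Gamma(39, 8); MAP = (39−1)/8 = 38/8 ≈ 4.75000.
MLE = x̄ = 35/7 ≈ 5.00000.
Difference = 38/8 − 35/7 = -1/4 ≈ -0.2500.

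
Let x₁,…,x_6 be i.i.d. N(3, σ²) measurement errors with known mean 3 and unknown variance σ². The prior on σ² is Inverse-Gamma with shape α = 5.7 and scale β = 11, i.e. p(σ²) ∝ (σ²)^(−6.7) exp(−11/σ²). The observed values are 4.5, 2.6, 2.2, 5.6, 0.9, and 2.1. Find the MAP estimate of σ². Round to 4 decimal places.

Sum of squared deviations about the known mean: SS = (4.5−3)² + (2.6−3)² + (2.2−3)² + (5.6−3)² + (0.9−3)² + (2.1−3)² = 15.03.
The Normal likelihood contributes (σ²)^(−n/2) exp(−SS/(2σ²)), so the posterior is Inverse-Gamma(α + n/2, β + SS/2) = Inverse-Gamma(8.7, 18.515).
The mode of Inverse-Gamma(a, b) is b/(a+1) = 18.515/9.7 ≈ 1.9088.

σ̂²_MAP = 1.9088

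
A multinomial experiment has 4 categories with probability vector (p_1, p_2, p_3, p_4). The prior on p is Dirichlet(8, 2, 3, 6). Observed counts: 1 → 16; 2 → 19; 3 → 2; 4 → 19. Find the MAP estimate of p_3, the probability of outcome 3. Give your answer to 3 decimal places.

MAP estimate: 0.056

The posterior is Dirichlet(αᵢ + nᵢ) = Dirichlet(24, 21, 5, 25).
For a Dirichlet(a₁,…,a_K) with all aᵢ > 1, the mode has j-th component (aⱼ − 1)/(Σaᵢ − K).
Here Σaᵢ = 75 and K = 4, so p_3 = (5 − 1)/(75 − 4) = 4/71 ≈ 0.056.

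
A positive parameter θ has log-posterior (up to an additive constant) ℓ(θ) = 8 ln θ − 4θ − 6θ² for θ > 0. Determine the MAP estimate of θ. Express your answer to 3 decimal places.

θ̂_MAP = 0.667

ℓ'(θ) = 8/θ − 4 − 12θ. Setting this to zero and multiplying by θ: 12θ² + 4θ − 8 = 0.
θ = (−4 + √(4² + 4·12·8)) / (2·12) = (−4 + √400) / 24 = (−4 + 20)/24 = 2/3.
ℓ''(θ) = −8/θ² − 12 < 0, confirming a maximum.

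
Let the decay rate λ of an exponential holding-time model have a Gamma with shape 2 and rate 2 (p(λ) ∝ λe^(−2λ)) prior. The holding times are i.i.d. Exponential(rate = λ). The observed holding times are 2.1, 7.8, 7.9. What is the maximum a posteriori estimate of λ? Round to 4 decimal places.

The Exponential(rate=λ) likelihood is ∝ λ^n e^(−λΣtᵢ). Here n = 3 and Σtᵢ = 2.1 + 7.8 + 7.9 = 17.8.
Posterior ∝ λe^(−2λ) · λ^3e^(−17.8λ) = λ^4e^(−19.8λ), i.e. Gamma(5, 19.8).
Mode = (a−1)/b = 4/19.8 ≈ 0.2020.

λ̂_MAP = 0.2020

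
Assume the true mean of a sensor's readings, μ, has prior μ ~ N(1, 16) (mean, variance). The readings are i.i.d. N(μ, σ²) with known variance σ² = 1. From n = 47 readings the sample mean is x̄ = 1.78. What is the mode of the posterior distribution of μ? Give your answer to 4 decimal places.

μ̂_MAP = 1.7790

n = 47, x̄ = 1.78.
For a Normal prior and Normal likelihood with known variance, the posterior is Normal; its mode equals its mean, the precision-weighted average.
Prior precision 1/σ₀² = 1/16 = 0.0625; data precision n/σ² = 47/1 = 47.
μ̂ = (0.0625·1 + 47·1.78) / (0.0625 + 47) = 83.7225/47.0625 = 11163/6275 ≈ 1.7790.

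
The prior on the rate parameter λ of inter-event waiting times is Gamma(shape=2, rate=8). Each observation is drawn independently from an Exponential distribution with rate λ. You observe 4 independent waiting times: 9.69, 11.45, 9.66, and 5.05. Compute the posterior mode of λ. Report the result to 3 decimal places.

λ̂_MAP = 0.114

The Exponential(rate=λ) likelihood is ∝ λ^n e^(−λΣtᵢ). Here n = 4 and Σtᵢ = 9.69 + 11.45 + 9.66 + 5.05 = 35.85.
Posterior ∝ λe^(−8λ) · λ^4e^(−35.85λ) = λ^5e^(−43.85λ), i.e. Gamma(6, 43.85).
Mode = (a−1)/b = 5/43.85 ≈ 0.114.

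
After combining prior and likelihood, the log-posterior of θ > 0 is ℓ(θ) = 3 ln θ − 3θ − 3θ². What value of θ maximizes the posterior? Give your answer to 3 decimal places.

θ̂_MAP = 0.500

ℓ'(θ) = 3/θ − 3 − 6θ. Setting this to zero and multiplying by θ: 6θ² + 3θ − 3 = 0.
θ = (−3 + √(3² + 4·6·3)) / (2·6) = (−3 + √81) / 12 = (−3 + 9)/12 = 1/2.
ℓ''(θ) = −3/θ² − 6 < 0, confirming a maximum.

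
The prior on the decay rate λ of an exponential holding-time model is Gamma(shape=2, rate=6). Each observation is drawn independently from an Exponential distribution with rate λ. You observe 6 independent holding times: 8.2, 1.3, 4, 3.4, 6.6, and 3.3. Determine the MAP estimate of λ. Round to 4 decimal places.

The Exponential(rate=λ) likelihood is ∝ λ^n e^(−λΣtᵢ). Here n = 6 and Σtᵢ = 8.2 + 1.3 + 4 + 3.4 + 6.6 + 3.3 = 26.8.
Posterior ∝ λe^(−6λ) · λ^6e^(−26.8λ) = λ^7e^(−32.8λ), i.e. Gamma(8, 32.8).
Mode = (a−1)/b = 7/32.8 ≈ 0.2134.

λ̂_MAP = 0.2134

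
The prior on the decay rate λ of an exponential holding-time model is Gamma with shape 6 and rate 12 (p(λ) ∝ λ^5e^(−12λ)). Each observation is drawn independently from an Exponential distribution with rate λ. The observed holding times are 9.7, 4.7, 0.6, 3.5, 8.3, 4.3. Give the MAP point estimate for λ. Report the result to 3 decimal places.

λ̂_MAP = 0.255

The Exponential(rate=λ) likelihood is ∝ λ^n e^(−λΣtᵢ). Here n = 6 and Σtᵢ = 9.7 + 4.7 + 0.6 + 3.5 + 8.3 + 4.3 = 31.1.
Posterior ∝ λ^5e^(−12λ) · λ^6e^(−31.1λ) = λ^11e^(−43.1λ), i.e. Gamma(12, 43.1).
Mode = (a−1)/b = 11/43.1 ≈ 0.255.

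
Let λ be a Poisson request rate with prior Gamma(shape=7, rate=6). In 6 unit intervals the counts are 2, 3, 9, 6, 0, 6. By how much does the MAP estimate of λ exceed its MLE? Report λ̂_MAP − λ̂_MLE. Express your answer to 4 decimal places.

MAP − MLE = -1.6667

Σxᵢ = 26. Posterior is Gamma(33, 12); MAP = (33−1)/12 = 32/12 ≈ 2.66667.
MLE = x̄ = 26/6 ≈ 4.33333.
Difference = 32/12 − 26/6 = -5/3 ≈ -1.6667.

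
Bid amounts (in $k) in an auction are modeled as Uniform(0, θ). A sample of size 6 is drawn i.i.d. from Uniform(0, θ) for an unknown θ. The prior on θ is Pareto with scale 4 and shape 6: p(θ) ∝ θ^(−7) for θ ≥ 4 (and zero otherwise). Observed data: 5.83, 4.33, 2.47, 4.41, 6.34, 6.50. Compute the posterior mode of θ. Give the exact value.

The Uniform(0, θ) likelihood is θ^(−n) for θ ≥ max(xᵢ), zero otherwise. Here max(xᵢ) = 6.50.
Posterior ∝ θ^(−7) · θ^(−6) = θ^(−13) on θ ≥ max(4, 6.50) = 6.50.
This density is strictly decreasing in θ, so the posterior mode lies at the lower boundary of the support.

θ̂_MAP = 6.50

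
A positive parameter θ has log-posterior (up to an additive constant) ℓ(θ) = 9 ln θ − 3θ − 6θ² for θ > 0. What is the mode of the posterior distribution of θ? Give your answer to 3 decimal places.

θ̂_MAP = 0.750

ℓ'(θ) = 9/θ − 3 − 12θ. Setting this to zero and multiplying by θ: 12θ² + 3θ − 9 = 0.
θ = (−3 + √(3² + 4·12·9)) / (2·12) = (−3 + √441) / 24 = (−3 + 21)/24 = 3/4.
ℓ''(θ) = −9/θ² − 12 < 0, confirming a maximum.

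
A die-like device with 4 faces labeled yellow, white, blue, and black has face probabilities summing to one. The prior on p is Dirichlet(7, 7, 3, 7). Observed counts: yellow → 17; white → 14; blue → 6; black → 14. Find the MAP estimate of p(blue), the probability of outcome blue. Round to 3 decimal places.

MAP estimate of p(blue) = 0.113

The posterior is Dirichlet(αᵢ + nᵢ) = Dirichlet(24, 21, 9, 21).
For a Dirichlet(a₁,…,a_K) with all aᵢ > 1, the mode has j-th component (aⱼ − 1)/(Σaᵢ − K).
Here Σaᵢ = 75 and K = 4, so p(blue) = (9 − 1)/(75 − 4) = 8/71 ≈ 0.113.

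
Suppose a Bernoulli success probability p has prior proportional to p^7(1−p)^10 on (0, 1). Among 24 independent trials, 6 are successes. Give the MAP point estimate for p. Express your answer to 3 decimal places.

p̂_MAP = 0.317

The prior density ∝ p^7(1−p)^10 is the kernel of Beta(8, 11).
Data: 6 successes in 24 trials. The binomial likelihood contributes p^6(1−p)^18, so the posterior is Beta(8+6, 11+18) = Beta(14, 29).
For Beta(a, b) with a, b > 1 the mode is (a−1)/(a+b−2) = 13/41 ≈ 0.317.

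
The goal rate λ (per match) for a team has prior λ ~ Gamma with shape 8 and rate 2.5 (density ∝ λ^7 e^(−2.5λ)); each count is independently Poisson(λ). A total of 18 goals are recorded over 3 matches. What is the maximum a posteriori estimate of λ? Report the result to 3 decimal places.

λ̂_MAP = 4.545

Σxᵢ = 18, n = 3.
Posterior ∝ λ^7e^(−2.5λ) · λ^18e^(−3λ) = λ^25e^(−5.5λ), i.e. Gamma(shape=26, rate=5.5).
The mode of a Gamma(a, b) with a ≥ 1 (shape–rate) is (a−1)/b = 25/5.5 ≈ 4.545.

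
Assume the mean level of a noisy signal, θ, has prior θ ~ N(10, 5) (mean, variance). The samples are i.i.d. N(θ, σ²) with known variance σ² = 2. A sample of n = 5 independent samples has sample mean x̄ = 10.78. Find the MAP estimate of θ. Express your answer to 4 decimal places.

θ̂_MAP = 10.7222

n = 5, x̄ = 10.78.
For a Normal prior and Normal likelihood with known variance, the posterior is Normal; its mode equals its mean, the precision-weighted average.
Prior precision 1/σ₀² = 1/5 = 0.2; data precision n/σ² = 5/2 = 2.5.
θ̂ = (0.2·10 + 2.5·10.78) / (0.2 + 2.5) = 28.95/2.7 = 193/18 ≈ 10.7222.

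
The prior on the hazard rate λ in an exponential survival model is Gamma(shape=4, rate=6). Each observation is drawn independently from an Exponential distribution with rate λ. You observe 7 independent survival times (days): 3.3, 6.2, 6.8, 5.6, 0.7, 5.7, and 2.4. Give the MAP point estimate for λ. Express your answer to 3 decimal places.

λ̂_MAP = 0.272

The Exponential(rate=λ) likelihood is ∝ λ^n e^(−λΣtᵢ). Here n = 7 and Σtᵢ = 3.3 + 6.2 + 6.8 + 5.6 + 0.7 + 5.7 + 2.4 = 30.7.
Posterior ∝ λ^3e^(−6λ) · λ^7e^(−30.7λ) = λ^10e^(−36.7λ), i.e. Gamma(11, 36.7).
Mode = (a−1)/b = 10/36.7 ≈ 0.272.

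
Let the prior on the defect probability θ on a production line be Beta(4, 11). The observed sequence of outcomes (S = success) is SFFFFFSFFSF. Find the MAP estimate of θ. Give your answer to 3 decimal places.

θ̂_MAP = 0.250

Prior: Beta(4, 11).
Data: 3 successes in 11 trials (from the sequence). The binomial likelihood contributes θ^3(1−θ)^8, so the posterior is Beta(4+3, 11+8) = Beta(7, 19).
For Beta(a, b) with a, b > 1 the mode is (a−1)/(a+b−2) = 6/24 ≈ 0.250.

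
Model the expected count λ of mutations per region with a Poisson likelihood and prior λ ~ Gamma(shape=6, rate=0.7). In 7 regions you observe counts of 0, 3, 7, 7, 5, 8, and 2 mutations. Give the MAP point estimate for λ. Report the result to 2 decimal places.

λ̂_MAP = 4.81

Σxᵢ = 0+3+7+7+5+8+2 = 32, with n = 7.
Posterior ∝ λ^5e^(−0.7λ) · λ^32e^(−7λ) = λ^37e^(−7.7λ), i.e. Gamma(shape=38, rate=7.7).
The mode of a Gamma(a, b) with a ≥ 1 (shape–rate) is (a−1)/b = 37/7.7 ≈ 4.81.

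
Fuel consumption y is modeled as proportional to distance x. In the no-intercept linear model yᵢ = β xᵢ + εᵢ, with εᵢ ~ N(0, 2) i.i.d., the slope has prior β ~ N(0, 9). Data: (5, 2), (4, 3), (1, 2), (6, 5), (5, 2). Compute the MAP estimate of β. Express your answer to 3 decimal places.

log p(β | y) = −Σ(yᵢ − βxᵢ)²/(2·2) − β²/(2·9) + const.
Setting the derivative to zero: Σxᵢ(yᵢ − βxᵢ)/2 − β/9 = 0, so β = Σxᵢyᵢ / (Σxᵢ² + σ²/τ²).
Σxᵢyᵢ = 5·2 + 4·3 + 1·2 + 6·5 + 5·2 = 64; Σxᵢ² = 103; σ²/τ² = 2/9.
β̂_MAP = 64 / (103 + 2/9) = 64/(929/9) = 576/929 ≈ 0.620.

β̂_MAP = 0.620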